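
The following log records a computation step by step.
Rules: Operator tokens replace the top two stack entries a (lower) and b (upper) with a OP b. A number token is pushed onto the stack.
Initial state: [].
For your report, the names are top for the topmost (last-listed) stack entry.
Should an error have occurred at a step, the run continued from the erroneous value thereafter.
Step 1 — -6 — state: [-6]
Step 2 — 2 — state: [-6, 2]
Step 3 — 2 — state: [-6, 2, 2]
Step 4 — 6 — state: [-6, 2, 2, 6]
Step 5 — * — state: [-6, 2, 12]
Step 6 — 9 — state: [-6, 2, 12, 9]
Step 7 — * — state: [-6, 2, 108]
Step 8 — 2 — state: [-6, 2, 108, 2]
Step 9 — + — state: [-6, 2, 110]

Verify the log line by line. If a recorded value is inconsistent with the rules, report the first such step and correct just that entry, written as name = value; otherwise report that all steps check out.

no error

step 1: push -6: top = -6 -> confirmed correct
step 2: push 2: top = 2 -> matches
step 3: push 2: top = 2 -> same as recorded
step 4: push 6: top = 6 -> confirmed correct
step 5: 2 * 6 = 12 -> in agreement
step 6: push 9: top = 9 -> no discrepancy
step 7: 12 * 9 = 108 -> matches
step 8: push 2: top = 2 -> agrees with the log
step 9: 108 + 2 = 110 -> verified
All steps check out; nothing to correct.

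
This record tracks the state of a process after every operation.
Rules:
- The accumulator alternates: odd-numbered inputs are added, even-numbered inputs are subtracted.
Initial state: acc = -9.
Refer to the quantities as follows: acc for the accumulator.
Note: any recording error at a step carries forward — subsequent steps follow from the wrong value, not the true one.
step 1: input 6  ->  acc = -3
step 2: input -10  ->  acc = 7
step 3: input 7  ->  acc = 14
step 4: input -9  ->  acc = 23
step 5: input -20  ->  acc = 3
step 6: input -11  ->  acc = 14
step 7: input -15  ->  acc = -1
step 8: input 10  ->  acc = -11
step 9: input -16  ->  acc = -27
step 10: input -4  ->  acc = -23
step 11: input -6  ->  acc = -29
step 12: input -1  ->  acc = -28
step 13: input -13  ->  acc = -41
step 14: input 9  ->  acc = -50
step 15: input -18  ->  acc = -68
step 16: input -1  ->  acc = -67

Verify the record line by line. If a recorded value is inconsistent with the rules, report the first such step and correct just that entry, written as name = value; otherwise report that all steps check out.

no error

Recomputing the run from the initial state:
step 1: acc = -3
step 2: acc = 7
step 3: acc = 14
step 4: acc = 23
step 5: acc = 3
step 6: acc = 14
step 7: acc = -1
step 8: acc = -11
step 9: acc = -27
step 10: acc = -23
step 11: acc = -29
step 12: acc = -28
step 13: acc = -41
step 14: acc = -50
step 15: acc = -68
step 16: acc = -67
This matches the record at every step.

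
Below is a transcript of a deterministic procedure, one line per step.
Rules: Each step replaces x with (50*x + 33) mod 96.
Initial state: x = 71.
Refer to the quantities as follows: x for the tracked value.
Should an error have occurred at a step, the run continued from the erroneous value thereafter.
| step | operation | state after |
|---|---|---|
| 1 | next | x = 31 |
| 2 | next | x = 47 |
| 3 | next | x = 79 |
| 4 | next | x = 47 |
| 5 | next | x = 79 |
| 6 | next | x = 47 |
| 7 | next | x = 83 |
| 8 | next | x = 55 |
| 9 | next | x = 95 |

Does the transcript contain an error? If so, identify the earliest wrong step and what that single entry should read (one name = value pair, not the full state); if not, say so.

step 7, x = 79

1. x = (50*71 + 33) mod 96 = 31 (consistent with the transcript)
2. x = (50*31 + 33) mod 96 = 47 (agrees with the transcript)
3. x = (50*47 + 33) mod 96 = 79 (same as recorded)
4. x = (50*79 + 33) mod 96 = 47 (no discrepancy)
5. x = (50*47 + 33) mod 96 = 79 (matches)
6. x = (50*79 + 33) mod 96 = 47 (consistent with the transcript)
7. x = (50*47 + 33) mod 96 = 79 (the entry is off here)
First deviation found at step 7; the corrected entry is x = 79.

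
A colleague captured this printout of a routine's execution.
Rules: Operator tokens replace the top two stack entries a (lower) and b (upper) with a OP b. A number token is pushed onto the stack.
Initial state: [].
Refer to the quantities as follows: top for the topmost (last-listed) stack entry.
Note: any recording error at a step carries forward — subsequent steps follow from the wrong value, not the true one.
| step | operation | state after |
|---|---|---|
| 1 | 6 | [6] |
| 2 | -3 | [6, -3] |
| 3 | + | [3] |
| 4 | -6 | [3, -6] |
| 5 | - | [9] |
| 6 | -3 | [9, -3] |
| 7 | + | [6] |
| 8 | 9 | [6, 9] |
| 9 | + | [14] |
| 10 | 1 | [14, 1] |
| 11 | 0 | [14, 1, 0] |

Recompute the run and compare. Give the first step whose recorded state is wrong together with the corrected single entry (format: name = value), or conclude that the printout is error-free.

1. push 6: top = 6 (in agreement)
2. push -3: top = -3 (checks out)
3. 6 + -3 = 3 (agrees with the printout)
4. push -6: top = -6 (in agreement)
5. 3 - -6 = 9 (verified)
6. push -3: top = -3 (same as recorded)
7. 9 + -3 = 6 (checks out)
8. push 9: top = 9 (confirmed correct)
9. 6 + 9 = 15 (first mismatch against the printout)
The earliest wrong entry is at step 9: it should read top = 15.

step 9, top = 15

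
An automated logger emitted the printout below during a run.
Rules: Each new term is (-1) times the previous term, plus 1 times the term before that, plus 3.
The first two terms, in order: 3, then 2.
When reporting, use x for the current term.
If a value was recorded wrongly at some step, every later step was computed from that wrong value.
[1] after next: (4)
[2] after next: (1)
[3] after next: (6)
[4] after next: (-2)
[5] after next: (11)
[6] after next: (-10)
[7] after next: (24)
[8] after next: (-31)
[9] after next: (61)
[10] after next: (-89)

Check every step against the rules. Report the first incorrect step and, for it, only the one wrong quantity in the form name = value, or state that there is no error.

Recomputing the run from the initial state:
step 1: x = 4
step 2: x = 1
step 3: x = 6
step 4: x = -2
step 5: x = 11
step 6: x = -10
step 7: x = 24
step 8: x = -31
step 9: x = 58
step 10: x = -86
The first disagreement with the printout is at step 9, where the value should be x = 58.

step 9, x = 58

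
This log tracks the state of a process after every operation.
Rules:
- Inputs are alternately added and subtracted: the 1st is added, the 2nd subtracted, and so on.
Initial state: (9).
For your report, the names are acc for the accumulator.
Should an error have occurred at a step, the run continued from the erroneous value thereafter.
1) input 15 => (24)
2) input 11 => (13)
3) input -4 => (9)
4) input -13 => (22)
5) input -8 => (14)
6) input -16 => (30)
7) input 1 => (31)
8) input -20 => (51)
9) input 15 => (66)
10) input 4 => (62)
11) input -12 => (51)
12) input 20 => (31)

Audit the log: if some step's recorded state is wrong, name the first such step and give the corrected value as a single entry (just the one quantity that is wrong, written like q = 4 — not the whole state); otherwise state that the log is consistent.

1. acc = 9 + 15 = 24 (confirmed correct)
2. acc = 24 - 11 = 13 (verified)
3. acc = 13 + -4 = 9 (checks out)
4. acc = 9 - -13 = 22 (in agreement)
5. acc = 22 + -8 = 14 (no discrepancy)
6. acc = 14 - -16 = 30 (confirmed correct)
7. acc = 30 + 1 = 31 (agrees with the log)
8. acc = 31 - -20 = 51 (agrees with the log)
9. acc = 51 + 15 = 66 (consistent with the log)
10. acc = 66 - 4 = 62 (verified)
11. acc = 62 + -12 = 50 (not what was recorded)
The audit stops at step 11: the recorded entry is wrong and should be acc = 50.

step 11, acc = 50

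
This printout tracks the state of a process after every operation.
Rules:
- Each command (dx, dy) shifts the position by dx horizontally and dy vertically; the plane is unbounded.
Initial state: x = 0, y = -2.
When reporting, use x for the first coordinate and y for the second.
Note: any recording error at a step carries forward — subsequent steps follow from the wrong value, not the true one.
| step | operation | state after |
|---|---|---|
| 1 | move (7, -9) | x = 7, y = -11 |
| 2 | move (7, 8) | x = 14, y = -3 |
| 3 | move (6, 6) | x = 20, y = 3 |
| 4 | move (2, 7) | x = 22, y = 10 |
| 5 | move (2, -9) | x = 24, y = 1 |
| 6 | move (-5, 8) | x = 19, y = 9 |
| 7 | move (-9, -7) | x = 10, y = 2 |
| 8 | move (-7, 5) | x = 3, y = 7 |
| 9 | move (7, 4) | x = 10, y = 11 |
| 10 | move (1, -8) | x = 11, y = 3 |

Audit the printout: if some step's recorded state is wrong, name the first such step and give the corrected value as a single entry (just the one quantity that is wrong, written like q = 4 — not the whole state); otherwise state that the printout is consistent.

Recomputing the run from the initial state:
step 1: x = 7, y = -11
step 2: x = 14, y = -3
step 3: x = 20, y = 3
step 4: x = 22, y = 10
step 5: x = 24, y = 1
step 6: x = 19, y = 9
step 7: x = 10, y = 2
step 8: x = 3, y = 7
step 9: x = 10, y = 11
step 10: x = 11, y = 3
This matches the printout at every step.

no error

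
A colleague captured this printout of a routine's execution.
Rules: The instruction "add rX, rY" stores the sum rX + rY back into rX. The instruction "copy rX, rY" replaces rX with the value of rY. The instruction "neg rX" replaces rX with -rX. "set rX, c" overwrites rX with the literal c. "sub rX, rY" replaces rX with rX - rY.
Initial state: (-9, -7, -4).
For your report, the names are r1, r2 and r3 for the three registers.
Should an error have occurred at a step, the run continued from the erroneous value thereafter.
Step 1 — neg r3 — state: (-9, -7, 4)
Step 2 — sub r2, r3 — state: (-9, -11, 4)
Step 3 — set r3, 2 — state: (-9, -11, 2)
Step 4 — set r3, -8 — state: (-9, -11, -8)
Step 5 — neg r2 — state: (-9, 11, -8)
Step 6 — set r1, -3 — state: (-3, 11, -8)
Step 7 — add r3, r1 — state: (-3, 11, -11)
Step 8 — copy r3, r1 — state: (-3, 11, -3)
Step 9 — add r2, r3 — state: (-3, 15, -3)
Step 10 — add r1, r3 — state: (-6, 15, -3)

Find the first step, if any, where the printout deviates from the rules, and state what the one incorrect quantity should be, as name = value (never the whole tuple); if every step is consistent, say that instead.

step 9, r2 = 8

Recomputing the run from the initial state:
step 1: r1 = -9, r2 = -7, r3 = 4
step 2: r1 = -9, r2 = -11, r3 = 4
step 3: r1 = -9, r2 = -11, r3 = 2
step 4: r1 = -9, r2 = -11, r3 = -8
step 5: r1 = -9, r2 = 11, r3 = -8
step 6: r1 = -3, r2 = 11, r3 = -8
step 7: r1 = -3, r2 = 11, r3 = -11
step 8: r1 = -3, r2 = 11, r3 = -3
step 9: r1 = -3, r2 = 8, r3 = -3
step 10: r1 = -6, r2 = 8, r3 = -3
The first disagreement with the printout is at step 9, where the value should be r2 = 8.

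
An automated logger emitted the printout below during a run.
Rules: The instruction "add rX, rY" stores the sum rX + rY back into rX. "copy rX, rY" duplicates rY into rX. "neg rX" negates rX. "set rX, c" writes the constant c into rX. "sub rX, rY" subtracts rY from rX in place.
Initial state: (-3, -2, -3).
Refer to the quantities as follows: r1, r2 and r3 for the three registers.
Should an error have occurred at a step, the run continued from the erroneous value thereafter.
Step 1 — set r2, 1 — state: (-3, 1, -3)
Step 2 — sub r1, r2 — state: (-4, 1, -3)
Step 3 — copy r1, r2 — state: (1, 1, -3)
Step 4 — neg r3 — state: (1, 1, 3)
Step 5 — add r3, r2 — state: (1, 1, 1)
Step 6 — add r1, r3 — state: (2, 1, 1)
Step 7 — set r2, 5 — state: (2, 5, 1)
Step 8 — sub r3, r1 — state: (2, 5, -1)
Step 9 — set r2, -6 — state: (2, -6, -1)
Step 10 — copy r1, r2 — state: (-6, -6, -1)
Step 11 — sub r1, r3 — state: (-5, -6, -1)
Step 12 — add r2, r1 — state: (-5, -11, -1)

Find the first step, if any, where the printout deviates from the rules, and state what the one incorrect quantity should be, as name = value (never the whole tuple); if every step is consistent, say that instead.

step 5, r3 = 4

1. r2 = 1 (consistent with the printout)
2. r1 = -3 - 1 = -4 (same as recorded)
3. r1 = 1 (in agreement)
4. r3 = -(-3) = 3 (same as recorded)
5. r3 = 3 + 1 = 4 (the printout disagrees here)
The earliest wrong entry is at step 5: it should read r3 = 4.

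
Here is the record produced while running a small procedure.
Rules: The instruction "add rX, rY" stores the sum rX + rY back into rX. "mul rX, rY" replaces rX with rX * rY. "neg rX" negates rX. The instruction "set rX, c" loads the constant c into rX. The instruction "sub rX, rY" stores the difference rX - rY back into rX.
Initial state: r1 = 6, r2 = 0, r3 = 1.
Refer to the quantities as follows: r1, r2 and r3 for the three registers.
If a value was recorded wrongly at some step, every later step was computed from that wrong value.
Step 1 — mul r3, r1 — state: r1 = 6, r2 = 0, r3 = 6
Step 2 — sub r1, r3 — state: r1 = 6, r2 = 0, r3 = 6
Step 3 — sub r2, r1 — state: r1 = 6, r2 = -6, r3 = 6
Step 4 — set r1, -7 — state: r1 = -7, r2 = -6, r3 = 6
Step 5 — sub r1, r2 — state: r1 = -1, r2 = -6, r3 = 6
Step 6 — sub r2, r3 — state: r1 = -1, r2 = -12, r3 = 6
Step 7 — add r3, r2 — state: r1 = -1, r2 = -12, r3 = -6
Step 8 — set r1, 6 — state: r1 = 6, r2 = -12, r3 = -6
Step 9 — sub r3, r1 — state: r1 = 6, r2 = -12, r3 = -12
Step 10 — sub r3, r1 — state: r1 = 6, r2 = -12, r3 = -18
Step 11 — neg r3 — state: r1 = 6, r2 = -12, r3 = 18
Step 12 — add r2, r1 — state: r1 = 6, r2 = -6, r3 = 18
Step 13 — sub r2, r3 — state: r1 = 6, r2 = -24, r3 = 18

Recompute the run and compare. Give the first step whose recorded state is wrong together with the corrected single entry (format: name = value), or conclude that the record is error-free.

Recomputing the run from the initial state:
step 1: r1 = 6, r2 = 0, r3 = 6
step 2: r1 = 0, r2 = 0, r3 = 6
step 3: r1 = 0, r2 = 0, r3 = 6
step 4: r1 = -7, r2 = 0, r3 = 6
step 5: r1 = -7, r2 = 0, r3 = 6
step 6: r1 = -7, r2 = -6, r3 = 6
step 7: r1 = -7, r2 = -6, r3 = 0
step 8: r1 = 6, r2 = -6, r3 = 0
step 9: r1 = 6, r2 = -6, r3 = -6
step 10: r1 = 6, r2 = -6, r3 = -12
step 11: r1 = 6, r2 = -6, r3 = 12
step 12: r1 = 6, r2 = 0, r3 = 12
step 13: r1 = 6, r2 = -12, r3 = 12
The first disagreement with the record is at step 2, where the value should be r1 = 0.

step 2, r1 = 0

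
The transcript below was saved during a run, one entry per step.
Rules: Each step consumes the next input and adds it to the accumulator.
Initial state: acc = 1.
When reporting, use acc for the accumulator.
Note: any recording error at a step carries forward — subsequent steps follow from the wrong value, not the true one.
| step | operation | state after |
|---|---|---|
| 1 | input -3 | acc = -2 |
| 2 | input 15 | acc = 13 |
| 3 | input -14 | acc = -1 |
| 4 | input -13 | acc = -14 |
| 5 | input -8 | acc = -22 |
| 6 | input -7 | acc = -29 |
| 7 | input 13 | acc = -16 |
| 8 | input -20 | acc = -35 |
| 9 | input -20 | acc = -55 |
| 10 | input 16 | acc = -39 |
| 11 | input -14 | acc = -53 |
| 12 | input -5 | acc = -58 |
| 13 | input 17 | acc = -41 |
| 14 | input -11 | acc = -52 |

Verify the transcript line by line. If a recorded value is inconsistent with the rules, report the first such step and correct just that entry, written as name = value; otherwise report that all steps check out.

Recomputing the run from the initial state:
step 1: acc = -2
step 2: acc = 13
step 3: acc = -1
step 4: acc = -14
step 5: acc = -22
step 6: acc = -29
step 7: acc = -16
step 8: acc = -36
step 9: acc = -56
step 10: acc = -40
step 11: acc = -54
step 12: acc = -59
step 13: acc = -42
step 14: acc = -53
The first disagreement with the transcript is at step 8, where the value should be acc = -36.

step 8, acc = -36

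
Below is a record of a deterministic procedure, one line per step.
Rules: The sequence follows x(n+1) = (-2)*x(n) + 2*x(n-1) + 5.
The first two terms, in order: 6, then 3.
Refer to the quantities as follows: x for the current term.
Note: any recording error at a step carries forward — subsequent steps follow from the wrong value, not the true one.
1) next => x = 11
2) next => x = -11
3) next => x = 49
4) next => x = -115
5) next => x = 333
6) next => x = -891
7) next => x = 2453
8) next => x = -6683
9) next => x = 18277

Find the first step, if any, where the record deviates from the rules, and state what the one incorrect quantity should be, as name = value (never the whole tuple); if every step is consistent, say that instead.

Step 1: x = -2*(3) + (2)*(6) + (5) = 11 — verified.
Step 2: x = -2*(11) + (2)*(3) + (5) = -11 — exactly as logged.
Step 3: x = -2*(-11) + (2)*(11) + (5) = 49 — confirmed correct.
Step 4: x = -2*(49) + (2)*(-11) + (5) = -115 — confirmed correct.
Step 5: x = -2*(-115) + (2)*(49) + (5) = 333 — matches.
Step 6: x = -2*(333) + (2)*(-115) + (5) = -891 — confirmed correct.
Step 7: x = -2*(-891) + (2)*(333) + (5) = 2453 — no discrepancy.
Step 8: x = -2*(2453) + (2)*(-891) + (5) = -6683 — in agreement.
Step 9: x = -2*(-6683) + (2)*(2453) + (5) = 18277 — consistent with the record.
All entries verified; no error found.

no error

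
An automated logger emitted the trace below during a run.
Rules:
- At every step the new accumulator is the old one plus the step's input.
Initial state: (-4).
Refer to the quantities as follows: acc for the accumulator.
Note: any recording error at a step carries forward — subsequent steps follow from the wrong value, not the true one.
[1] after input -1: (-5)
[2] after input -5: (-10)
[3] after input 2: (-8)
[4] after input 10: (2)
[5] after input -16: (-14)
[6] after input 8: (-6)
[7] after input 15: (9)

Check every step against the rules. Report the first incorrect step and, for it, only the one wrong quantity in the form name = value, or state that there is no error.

no error

Recomputing the run from the initial state:
step 1: acc = -5
step 2: acc = -10
step 3: acc = -8
step 4: acc = 2
step 5: acc = -14
step 6: acc = -6
step 7: acc = 9
This matches the trace at every step.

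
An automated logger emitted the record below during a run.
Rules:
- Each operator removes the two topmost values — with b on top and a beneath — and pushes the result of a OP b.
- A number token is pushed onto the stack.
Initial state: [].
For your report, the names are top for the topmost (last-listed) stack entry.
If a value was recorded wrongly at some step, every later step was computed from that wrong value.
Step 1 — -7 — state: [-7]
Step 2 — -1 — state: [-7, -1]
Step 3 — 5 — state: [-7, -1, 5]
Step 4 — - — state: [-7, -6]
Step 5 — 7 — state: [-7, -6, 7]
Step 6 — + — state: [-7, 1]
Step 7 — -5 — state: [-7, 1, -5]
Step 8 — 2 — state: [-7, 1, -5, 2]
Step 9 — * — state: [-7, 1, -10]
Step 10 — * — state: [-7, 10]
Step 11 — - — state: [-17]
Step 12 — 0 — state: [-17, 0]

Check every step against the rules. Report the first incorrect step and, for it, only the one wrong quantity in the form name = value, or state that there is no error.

1. push -7: top = -7 (in agreement)
2. push -1: top = -1 (same as recorded)
3. push 5: top = 5 (in agreement)
4. -1 - 5 = -6 (exactly as logged)
5. push 7: top = 7 (verified)
6. -6 + 7 = 1 (matches)
7. push -5: top = -5 (in agreement)
8. push 2: top = 2 (in agreement)
9. -5 * 2 = -10 (verified)
10. 1 * -10 = -10 (the recorded entry deviates here)
The audit stops at step 10: the recorded entry is wrong and should be top = -10.

step 10, top = -10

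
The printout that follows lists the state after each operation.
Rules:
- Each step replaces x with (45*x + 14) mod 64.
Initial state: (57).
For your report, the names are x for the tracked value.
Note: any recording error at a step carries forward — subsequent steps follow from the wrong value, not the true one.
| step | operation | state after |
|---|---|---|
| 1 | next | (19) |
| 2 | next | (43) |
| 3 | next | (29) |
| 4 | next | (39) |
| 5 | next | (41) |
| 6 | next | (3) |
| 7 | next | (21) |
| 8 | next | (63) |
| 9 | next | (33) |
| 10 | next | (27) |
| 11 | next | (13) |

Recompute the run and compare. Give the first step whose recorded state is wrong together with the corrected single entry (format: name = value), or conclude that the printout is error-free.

step 2, x = 37

Step 1: x = (45*57 + 14) mod 64 = 19 — checks out.
Step 2: x = (45*19 + 14) mod 64 = 37 — a discrepancy with the printout.
Step 2 is the first one off; corrected, x = 37.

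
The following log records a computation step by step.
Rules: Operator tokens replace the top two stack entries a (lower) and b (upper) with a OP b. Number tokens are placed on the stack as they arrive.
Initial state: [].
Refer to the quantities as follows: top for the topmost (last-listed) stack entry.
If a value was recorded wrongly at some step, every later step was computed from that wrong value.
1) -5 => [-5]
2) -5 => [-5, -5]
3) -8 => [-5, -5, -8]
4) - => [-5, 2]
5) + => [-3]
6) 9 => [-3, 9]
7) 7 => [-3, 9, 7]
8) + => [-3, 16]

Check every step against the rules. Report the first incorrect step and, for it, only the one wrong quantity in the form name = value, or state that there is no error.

step 4, top = 3

Recomputing the run from the initial state:
step 1: [-5]
step 2: [-5, -5]
step 3: [-5, -5, -8]
step 4: [-5, 3]
step 5: [-2]
step 6: [-2, 9]
step 7: [-2, 9, 7]
step 8: [-2, 16]
The first disagreement with the log is at step 4, where the value should be top = 3.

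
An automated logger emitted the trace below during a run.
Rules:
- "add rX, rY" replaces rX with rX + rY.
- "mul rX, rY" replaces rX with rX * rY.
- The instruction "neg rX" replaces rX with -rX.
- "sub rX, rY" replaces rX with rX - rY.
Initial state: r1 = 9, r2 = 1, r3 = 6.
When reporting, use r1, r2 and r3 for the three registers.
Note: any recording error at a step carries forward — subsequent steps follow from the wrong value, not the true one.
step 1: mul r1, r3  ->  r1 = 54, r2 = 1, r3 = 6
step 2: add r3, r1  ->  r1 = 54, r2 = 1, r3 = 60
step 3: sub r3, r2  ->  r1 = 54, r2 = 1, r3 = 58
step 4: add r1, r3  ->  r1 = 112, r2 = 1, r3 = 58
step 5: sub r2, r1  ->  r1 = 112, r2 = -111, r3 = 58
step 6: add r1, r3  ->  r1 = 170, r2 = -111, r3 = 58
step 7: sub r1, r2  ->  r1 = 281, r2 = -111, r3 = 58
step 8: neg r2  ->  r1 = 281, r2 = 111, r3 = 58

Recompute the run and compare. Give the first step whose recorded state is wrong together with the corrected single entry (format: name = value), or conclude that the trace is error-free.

step 3, r3 = 59

1. r1 = 9 * 6 = 54 (no discrepancy)
2. r3 = 6 + 54 = 60 (agrees with the trace)
3. r3 = 60 - 1 = 59 (a discrepancy with the trace)
Step 3 is the first one off; corrected, r3 = 59.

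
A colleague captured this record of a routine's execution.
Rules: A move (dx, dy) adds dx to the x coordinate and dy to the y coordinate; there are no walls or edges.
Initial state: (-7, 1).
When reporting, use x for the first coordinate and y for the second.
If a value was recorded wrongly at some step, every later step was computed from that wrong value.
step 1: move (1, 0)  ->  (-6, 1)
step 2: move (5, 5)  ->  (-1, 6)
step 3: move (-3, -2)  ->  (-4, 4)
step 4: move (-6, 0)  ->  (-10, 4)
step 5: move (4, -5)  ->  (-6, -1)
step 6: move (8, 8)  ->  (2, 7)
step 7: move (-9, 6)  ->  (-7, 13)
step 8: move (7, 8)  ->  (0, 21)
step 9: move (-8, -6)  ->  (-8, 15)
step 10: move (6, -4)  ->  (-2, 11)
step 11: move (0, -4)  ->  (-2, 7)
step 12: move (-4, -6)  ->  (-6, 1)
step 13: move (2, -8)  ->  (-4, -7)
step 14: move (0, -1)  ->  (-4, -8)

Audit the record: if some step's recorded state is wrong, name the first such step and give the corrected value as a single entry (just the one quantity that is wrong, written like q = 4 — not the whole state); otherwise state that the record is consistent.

Recomputing the run from the initial state:
step 1: x = -6, y = 1
step 2: x = -1, y = 6
step 3: x = -4, y = 4
step 4: x = -10, y = 4
step 5: x = -6, y = -1
step 6: x = 2, y = 7
step 7: x = -7, y = 13
step 8: x = 0, y = 21
step 9: x = -8, y = 15
step 10: x = -2, y = 11
step 11: x = -2, y = 7
step 12: x = -6, y = 1
step 13: x = -4, y = -7
step 14: x = -4, y = -8
This matches the record at every step.

no error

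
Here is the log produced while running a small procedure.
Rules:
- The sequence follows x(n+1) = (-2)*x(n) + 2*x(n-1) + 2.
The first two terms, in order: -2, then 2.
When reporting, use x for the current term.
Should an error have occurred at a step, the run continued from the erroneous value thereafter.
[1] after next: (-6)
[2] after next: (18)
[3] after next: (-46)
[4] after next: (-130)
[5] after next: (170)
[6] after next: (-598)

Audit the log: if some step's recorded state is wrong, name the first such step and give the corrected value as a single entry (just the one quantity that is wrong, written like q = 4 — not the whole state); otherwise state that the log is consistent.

step 4, x = 130

1. x = -2*(2) + (2)*(-2) + (2) = -6 (no discrepancy)
2. x = -2*(-6) + (2)*(2) + (2) = 18 (agrees with the log)
3. x = -2*(18) + (2)*(-6) + (2) = -46 (verified)
4. x = -2*(-46) + (2)*(18) + (2) = 130 (the entry is off here)
Conclusion: step 4 carries the first error; the entry should be x = 130.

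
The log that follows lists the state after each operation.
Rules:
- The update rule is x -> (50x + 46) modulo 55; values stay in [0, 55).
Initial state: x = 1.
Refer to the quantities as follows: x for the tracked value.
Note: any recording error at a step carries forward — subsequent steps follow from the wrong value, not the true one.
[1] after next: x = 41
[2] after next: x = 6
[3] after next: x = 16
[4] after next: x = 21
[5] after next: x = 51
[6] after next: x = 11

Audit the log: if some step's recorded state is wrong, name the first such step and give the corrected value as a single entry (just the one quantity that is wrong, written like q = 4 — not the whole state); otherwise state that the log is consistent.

1. x = (50*1 + 46) mod 55 = 41 (agrees with the log)
2. x = (50*41 + 46) mod 55 = 6 (exactly as logged)
3. x = (50*6 + 46) mod 55 = 16 (same as recorded)
4. x = (50*16 + 46) mod 55 = 21 (same as recorded)
5. x = (50*21 + 46) mod 55 = 51 (confirmed correct)
6. x = (50*51 + 46) mod 55 = 11 (exactly as logged)
The recomputation confirms every line.

no error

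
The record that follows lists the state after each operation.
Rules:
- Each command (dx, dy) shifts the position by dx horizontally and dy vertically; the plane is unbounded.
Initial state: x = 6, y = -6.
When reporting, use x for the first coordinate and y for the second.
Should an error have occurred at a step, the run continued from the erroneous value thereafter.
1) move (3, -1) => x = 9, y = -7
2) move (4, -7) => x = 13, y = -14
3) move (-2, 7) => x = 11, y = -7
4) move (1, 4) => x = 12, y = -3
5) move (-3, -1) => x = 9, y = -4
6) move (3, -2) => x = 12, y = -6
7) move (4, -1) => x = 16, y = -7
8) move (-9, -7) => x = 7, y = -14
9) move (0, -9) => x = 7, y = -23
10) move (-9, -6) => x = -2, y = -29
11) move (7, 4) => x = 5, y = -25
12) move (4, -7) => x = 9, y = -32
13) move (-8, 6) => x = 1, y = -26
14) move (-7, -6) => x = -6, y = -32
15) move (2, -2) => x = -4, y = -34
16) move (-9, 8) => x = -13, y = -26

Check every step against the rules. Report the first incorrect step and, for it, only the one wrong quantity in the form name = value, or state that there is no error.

no error

1. x = 6 + (3) = 9, y = -6 + (-1) = -7 (agrees with the record)
2. x = 9 + (4) = 13, y = -7 + (-7) = -14 (exactly as logged)
3. x = 13 + (-2) = 11, y = -14 + (7) = -7 (verified)
4. x = 11 + (1) = 12, y = -7 + (4) = -3 (confirmed correct)
5. x = 12 + (-3) = 9, y = -3 + (-1) = -4 (same as recorded)
6. x = 9 + (3) = 12, y = -4 + (-2) = -6 (agrees with the record)
7. x = 12 + (4) = 16, y = -6 + (-1) = -7 (exactly as logged)
8. x = 16 + (-9) = 7, y = -7 + (-7) = -14 (matches)
9. x = 7 + (0) = 7, y = -14 + (-9) = -23 (matches)
10. x = 7 + (-9) = -2, y = -23 + (-6) = -29 (no discrepancy)
11. x = -2 + (7) = 5, y = -29 + (4) = -25 (checks out)
12. x = 5 + (4) = 9, y = -25 + (-7) = -32 (matches)
13. x = 9 + (-8) = 1, y = -32 + (6) = -26 (confirmed correct)
14. x = 1 + (-7) = -6, y = -26 + (-6) = -32 (matches)
15. x = -6 + (2) = -4, y = -32 + (-2) = -34 (in agreement)
16. x = -4 + (-9) = -13, y = -34 + (8) = -26 (verified)
Nothing is out of place; the run is error-free.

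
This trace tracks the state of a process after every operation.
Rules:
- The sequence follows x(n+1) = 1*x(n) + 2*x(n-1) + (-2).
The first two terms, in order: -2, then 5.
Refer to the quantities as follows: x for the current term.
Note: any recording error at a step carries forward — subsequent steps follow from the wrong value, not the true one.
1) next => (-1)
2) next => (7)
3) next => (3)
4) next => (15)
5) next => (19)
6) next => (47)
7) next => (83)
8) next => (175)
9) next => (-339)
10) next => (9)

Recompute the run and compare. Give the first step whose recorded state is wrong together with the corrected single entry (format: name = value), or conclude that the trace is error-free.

Step 1: x = 1*(5) + (2)*(-2) + (-2) = -1 — consistent with the trace.
Step 2: x = 1*(-1) + (2)*(5) + (-2) = 7 — in agreement.
Step 3: x = 1*(7) + (2)*(-1) + (-2) = 3 — consistent with the trace.
Step 4: x = 1*(3) + (2)*(7) + (-2) = 15 — exactly as logged.
Step 5: x = 1*(15) + (2)*(3) + (-2) = 19 — no discrepancy.
Step 6: x = 1*(19) + (2)*(15) + (-2) = 47 — in agreement.
Step 7: x = 1*(47) + (2)*(19) + (-2) = 83 — no discrepancy.
Step 8: x = 1*(83) + (2)*(47) + (-2) = 175 — verified.
Step 9: x = 1*(175) + (2)*(83) + (-2) = 339 — first mismatch against the trace.
Conclusion: step 9 carries the first error; the entry should be x = 339.

step 9, x = 339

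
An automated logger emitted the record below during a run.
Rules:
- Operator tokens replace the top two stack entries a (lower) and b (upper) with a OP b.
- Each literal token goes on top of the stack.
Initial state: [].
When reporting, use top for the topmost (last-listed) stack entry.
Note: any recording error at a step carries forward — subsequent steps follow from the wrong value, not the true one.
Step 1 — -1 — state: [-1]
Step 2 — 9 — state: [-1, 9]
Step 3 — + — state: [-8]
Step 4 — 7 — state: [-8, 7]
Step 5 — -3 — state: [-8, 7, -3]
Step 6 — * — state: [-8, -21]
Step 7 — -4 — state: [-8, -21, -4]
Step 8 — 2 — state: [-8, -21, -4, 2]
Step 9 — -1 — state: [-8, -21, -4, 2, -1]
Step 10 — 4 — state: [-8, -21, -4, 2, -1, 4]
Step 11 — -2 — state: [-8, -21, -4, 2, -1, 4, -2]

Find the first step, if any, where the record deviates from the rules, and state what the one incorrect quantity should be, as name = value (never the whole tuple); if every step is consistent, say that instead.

Step 1: push -1: top = -1 — matches.
Step 2: push 9: top = 9 — matches.
Step 3: -1 + 9 = 8 — the record has a different value.
Step 3 is the first one off; corrected, top = 8.

step 3, top = 8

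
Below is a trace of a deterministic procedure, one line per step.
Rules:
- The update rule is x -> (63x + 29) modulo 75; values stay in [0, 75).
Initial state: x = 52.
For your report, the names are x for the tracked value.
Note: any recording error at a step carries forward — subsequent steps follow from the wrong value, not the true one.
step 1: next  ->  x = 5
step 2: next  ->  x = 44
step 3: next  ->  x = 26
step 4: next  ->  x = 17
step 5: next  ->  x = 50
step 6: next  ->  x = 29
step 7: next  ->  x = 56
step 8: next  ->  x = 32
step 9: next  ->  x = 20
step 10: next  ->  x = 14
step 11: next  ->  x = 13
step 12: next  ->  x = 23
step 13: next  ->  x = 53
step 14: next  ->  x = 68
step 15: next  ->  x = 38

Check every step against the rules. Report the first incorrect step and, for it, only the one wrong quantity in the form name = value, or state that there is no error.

step 11, x = 11

Step 1: x = (63*52 + 29) mod 75 = 5 — matches.
Step 2: x = (63*5 + 29) mod 75 = 44 — agrees with the trace.
Step 3: x = (63*44 + 29) mod 75 = 26 — consistent with the trace.
Step 4: x = (63*26 + 29) mod 75 = 17 — matches.
Step 5: x = (63*17 + 29) mod 75 = 50 — confirmed correct.
Step 6: x = (63*50 + 29) mod 75 = 29 — exactly as logged.
Step 7: x = (63*29 + 29) mod 75 = 56 — confirmed correct.
Step 8: x = (63*56 + 29) mod 75 = 32 — in agreement.
Step 9: x = (63*32 + 29) mod 75 = 20 — confirmed correct.
Step 10: x = (63*20 + 29) mod 75 = 14 — checks out.
Step 11: x = (63*14 + 29) mod 75 = 11 — the entry is off here.
The earliest wrong entry is at step 11: it should read x = 11.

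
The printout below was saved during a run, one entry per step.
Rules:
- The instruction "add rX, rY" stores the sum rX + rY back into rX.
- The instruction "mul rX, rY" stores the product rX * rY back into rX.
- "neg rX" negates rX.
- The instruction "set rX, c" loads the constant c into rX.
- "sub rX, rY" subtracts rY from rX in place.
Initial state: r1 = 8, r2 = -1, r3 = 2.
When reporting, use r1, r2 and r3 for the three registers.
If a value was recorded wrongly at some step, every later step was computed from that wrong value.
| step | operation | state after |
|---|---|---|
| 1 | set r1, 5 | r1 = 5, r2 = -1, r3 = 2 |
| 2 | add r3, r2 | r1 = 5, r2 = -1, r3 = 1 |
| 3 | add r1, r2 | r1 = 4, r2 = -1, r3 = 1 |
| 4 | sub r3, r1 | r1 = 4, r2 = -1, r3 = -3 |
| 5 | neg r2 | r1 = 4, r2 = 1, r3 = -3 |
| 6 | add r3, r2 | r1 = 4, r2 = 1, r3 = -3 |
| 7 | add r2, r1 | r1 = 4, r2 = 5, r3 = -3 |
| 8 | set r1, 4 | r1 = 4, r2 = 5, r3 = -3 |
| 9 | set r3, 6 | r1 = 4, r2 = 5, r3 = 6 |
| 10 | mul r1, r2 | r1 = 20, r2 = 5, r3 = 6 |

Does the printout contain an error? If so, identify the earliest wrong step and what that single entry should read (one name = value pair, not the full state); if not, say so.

Recomputing the run from the initial state:
step 1: r1 = 5, r2 = -1, r3 = 2
step 2: r1 = 5, r2 = -1, r3 = 1
step 3: r1 = 4, r2 = -1, r3 = 1
step 4: r1 = 4, r2 = -1, r3 = -3
step 5: r1 = 4, r2 = 1, r3 = -3
step 6: r1 = 4, r2 = 1, r3 = -2
step 7: r1 = 4, r2 = 5, r3 = -2
step 8: r1 = 4, r2 = 5, r3 = -2
step 9: r1 = 4, r2 = 5, r3 = 6
step 10: r1 = 20, r2 = 5, r3 = 6
The first disagreement with the printout is at step 6, where the value should be r3 = -2.

step 6, r3 = -2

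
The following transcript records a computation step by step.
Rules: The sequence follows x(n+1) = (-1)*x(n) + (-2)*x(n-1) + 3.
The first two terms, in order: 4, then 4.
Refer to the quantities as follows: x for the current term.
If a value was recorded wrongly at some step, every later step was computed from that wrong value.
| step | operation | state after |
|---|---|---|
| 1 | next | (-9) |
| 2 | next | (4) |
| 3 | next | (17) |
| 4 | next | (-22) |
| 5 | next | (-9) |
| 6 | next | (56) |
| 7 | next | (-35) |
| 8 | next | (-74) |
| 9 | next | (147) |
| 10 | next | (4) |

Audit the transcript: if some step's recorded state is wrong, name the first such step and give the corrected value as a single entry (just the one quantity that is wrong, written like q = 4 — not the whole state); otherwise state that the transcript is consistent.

no error

Recomputing the run from the initial state:
step 1: x = -9
step 2: x = 4
step 3: x = 17
step 4: x = -22
step 5: x = -9
step 6: x = 56
step 7: x = -35
step 8: x = -74
step 9: x = 147
step 10: x = 4
This matches the transcript at every step.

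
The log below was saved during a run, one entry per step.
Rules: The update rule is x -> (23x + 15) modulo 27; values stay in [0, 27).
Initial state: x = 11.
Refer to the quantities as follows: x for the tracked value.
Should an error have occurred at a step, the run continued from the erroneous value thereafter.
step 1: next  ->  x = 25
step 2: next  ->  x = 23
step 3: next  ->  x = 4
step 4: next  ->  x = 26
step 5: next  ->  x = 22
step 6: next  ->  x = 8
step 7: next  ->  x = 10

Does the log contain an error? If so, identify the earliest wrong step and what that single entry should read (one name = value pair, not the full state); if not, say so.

step 5, x = 19

Recomputing the run from the initial state:
step 1: x = 25
step 2: x = 23
step 3: x = 4
step 4: x = 26
step 5: x = 19
step 6: x = 20
step 7: x = 16
The first disagreement with the log is at step 5, where the value should be x = 19.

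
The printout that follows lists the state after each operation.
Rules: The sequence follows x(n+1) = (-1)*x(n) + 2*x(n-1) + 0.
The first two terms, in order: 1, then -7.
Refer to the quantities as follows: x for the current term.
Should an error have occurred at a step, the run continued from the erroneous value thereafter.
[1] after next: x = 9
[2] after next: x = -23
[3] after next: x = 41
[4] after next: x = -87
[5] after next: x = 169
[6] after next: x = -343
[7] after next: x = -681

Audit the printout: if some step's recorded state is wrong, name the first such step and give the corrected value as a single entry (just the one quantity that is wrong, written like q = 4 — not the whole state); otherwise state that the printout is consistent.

step 7, x = 681

step 1: x = -1*(-7) + (2)*(1) + (0) = 9 -> agrees with the printout
step 2: x = -1*(9) + (2)*(-7) + (0) = -23 -> verified
step 3: x = -1*(-23) + (2)*(9) + (0) = 41 -> agrees with the printout
step 4: x = -1*(41) + (2)*(-23) + (0) = -87 -> exactly as logged
step 5: x = -1*(-87) + (2)*(41) + (0) = 169 -> consistent with the printout
step 6: x = -1*(169) + (2)*(-87) + (0) = -343 -> verified
step 7: x = -1*(-343) + (2)*(169) + (0) = 681 -> the recorded entry deviates here
Step 7 is the first one off; corrected, x = 681.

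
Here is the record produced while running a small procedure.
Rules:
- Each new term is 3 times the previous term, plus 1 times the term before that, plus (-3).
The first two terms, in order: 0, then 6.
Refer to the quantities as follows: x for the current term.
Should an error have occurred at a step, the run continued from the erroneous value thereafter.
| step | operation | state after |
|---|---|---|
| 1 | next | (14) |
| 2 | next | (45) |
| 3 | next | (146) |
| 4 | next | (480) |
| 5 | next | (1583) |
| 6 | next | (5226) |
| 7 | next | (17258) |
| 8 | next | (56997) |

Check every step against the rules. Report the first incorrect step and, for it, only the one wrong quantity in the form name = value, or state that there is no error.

step 1, x = 15

Recomputing the run from the initial state:
step 1: x = 15
step 2: x = 48
step 3: x = 156
step 4: x = 513
step 5: x = 1692
step 6: x = 5586
step 7: x = 18447
step 8: x = 60924
The first disagreement with the record is at step 1, where the value should be x = 15.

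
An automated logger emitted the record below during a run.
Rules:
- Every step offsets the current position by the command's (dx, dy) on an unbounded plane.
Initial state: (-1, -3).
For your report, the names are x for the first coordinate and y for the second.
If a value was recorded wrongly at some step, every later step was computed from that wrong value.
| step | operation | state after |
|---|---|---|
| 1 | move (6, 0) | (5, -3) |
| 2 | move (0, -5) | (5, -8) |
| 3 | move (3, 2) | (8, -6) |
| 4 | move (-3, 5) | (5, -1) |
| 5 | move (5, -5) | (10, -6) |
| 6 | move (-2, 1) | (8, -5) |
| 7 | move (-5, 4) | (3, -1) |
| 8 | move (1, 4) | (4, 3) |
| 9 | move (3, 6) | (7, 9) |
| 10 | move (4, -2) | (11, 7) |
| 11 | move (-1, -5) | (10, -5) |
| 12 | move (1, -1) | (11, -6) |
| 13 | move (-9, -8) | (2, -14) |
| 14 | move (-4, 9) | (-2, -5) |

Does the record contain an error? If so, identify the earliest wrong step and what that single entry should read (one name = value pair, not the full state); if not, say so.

step 11, y = 2

Recomputing the run from the initial state:
step 1: x = 5, y = -3
step 2: x = 5, y = -8
step 3: x = 8, y = -6
step 4: x = 5, y = -1
step 5: x = 10, y = -6
step 6: x = 8, y = -5
step 7: x = 3, y = -1
step 8: x = 4, y = 3
step 9: x = 7, y = 9
step 10: x = 11, y = 7
step 11: x = 10, y = 2
step 12: x = 11, y = 1
step 13: x = 2, y = -7
step 14: x = -2, y = 2
The first disagreement with the record is at step 11, where the value should be y = 2.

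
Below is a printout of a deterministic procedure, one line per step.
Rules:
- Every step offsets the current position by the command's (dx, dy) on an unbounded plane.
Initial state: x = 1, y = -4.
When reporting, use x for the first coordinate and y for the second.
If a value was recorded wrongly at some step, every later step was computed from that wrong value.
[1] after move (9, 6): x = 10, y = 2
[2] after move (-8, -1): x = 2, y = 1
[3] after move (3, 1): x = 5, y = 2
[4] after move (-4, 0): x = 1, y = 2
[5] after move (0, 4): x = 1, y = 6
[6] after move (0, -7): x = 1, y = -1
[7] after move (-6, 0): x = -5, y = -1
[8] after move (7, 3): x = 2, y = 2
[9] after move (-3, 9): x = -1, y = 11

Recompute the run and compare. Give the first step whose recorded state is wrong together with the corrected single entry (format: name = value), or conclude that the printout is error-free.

no error

step 1: x = 1 + (9) = 10, y = -4 + (6) = 2 -> no discrepancy
step 2: x = 10 + (-8) = 2, y = 2 + (-1) = 1 -> consistent with the printout
step 3: x = 2 + (3) = 5, y = 1 + (1) = 2 -> matches
step 4: x = 5 + (-4) = 1, y = 2 + (0) = 2 -> confirmed correct
step 5: x = 1 + (0) = 1, y = 2 + (4) = 6 -> agrees with the printout
step 6: x = 1 + (0) = 1, y = 6 + (-7) = -1 -> consistent with the printout
step 7: x = 1 + (-6) = -5, y = -1 + (0) = -1 -> in agreement
step 8: x = -5 + (7) = 2, y = -1 + (3) = 2 -> in agreement
step 9: x = 2 + (-3) = -1, y = 2 + (9) = 11 -> confirmed correct
Each recorded entry agrees with the recomputation.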